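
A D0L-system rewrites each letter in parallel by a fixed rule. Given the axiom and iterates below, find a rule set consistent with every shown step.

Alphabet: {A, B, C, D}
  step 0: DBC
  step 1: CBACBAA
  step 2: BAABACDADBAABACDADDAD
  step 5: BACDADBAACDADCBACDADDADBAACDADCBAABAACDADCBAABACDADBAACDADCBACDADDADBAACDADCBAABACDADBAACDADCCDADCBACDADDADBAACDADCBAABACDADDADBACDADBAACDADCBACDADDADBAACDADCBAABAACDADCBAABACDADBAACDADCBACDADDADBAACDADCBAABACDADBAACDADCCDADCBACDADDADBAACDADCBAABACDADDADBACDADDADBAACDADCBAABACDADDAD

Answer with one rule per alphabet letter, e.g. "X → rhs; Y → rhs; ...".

  step 1 ⇒ step 2: CBACBAA ⇒ BAA·BAC·DAD·BAA·BAC·DAD·DAD
    A ↦ DAD
    B ↦ BAC
    C ↦ BAA
  step 0 ⇒ step 1: DBC ⇒ C·BAC·BAA
    D ↦ C

A->DAD, B->BAC, C->BAA, D->C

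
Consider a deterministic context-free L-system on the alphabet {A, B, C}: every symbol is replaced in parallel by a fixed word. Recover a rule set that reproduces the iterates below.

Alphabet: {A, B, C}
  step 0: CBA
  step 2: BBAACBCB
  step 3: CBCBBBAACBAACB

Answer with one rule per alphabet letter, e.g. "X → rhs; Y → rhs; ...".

  step 2 ⇒ step 3: BBAACBCB ⇒ CB·CB·B·B·AA·CB·AA·CB
    A ↦ B
    B ↦ CB
    C ↦ AA

A->B, B->CB, C->AA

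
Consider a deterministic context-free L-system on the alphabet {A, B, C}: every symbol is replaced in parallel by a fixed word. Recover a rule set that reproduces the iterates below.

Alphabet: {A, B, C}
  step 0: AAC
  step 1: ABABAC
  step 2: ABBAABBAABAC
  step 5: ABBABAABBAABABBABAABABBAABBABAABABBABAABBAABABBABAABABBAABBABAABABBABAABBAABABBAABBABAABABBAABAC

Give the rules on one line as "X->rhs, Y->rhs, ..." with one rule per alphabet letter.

A->AB, B->BA, C->AC

  step 1 ⇒ step 2: ABABAC ⇒ AB·BA·AB·BA·AB·AC
    A ↦ AB
    B ↦ BA
    C ↦ AC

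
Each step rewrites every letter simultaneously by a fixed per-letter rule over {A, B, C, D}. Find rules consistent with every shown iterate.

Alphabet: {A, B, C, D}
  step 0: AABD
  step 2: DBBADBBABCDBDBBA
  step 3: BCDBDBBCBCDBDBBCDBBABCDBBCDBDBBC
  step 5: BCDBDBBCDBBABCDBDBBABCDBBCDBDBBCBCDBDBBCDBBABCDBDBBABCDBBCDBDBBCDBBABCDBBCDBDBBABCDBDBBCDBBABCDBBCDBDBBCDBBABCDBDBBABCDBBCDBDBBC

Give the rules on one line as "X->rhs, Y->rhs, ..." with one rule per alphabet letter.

  step 2 ⇒ step 3: DBBADBBABCDBDBBA ⇒ BC·DB·DB·BC·BC·DB·DB·BC·DB·BA·BC·DB·BC·DB·DB·BC
    A ↦ BC
    B ↦ DB
    C ↦ BA
    D ↦ BC

A->BC, B->DB, C->BA, D->BC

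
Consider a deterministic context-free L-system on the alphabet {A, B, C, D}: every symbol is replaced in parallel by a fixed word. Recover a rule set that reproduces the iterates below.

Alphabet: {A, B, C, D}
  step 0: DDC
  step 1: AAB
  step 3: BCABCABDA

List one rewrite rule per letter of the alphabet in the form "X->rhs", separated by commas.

A->CA, B->BD, C->B, D->A

  step 0 ⇒ step 1: DDC ⇒ A·A·B
    C ↦ B
    D ↦ A
    A ↦ CA  (constrained at step 1)
    B ↦ BD  (constrained at step 1)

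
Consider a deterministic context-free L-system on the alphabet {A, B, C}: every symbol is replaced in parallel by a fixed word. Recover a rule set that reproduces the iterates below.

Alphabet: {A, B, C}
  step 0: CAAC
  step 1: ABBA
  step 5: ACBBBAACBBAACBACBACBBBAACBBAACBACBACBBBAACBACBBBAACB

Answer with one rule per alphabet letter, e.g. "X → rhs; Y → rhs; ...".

A->B, B->ACB, C->A

  step 0 ⇒ step 1: CAAC ⇒ A·B·B·A
    A ↦ B
    C ↦ A
    B ↦ ACB  (constrained at step 1)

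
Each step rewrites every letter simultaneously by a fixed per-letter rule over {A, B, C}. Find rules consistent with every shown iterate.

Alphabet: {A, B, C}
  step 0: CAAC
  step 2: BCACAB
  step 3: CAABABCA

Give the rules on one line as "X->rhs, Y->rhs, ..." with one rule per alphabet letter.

  step 2 ⇒ step 3: BCACAB ⇒ CA·A·B·A·B·CA
    A ↦ B
    B ↦ CA
    C ↦ A

A->B, B->CA, C->A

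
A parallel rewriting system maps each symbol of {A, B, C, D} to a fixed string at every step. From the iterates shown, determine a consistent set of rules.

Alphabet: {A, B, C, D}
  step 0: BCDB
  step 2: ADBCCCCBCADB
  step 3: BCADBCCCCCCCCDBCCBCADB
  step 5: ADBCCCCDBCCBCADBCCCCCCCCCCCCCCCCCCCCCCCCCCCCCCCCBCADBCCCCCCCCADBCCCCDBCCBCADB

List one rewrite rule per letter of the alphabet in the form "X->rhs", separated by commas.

A->BC, B->DB, C->CC, D->A

  step 2 ⇒ step 3: ADBCCCCBCADB ⇒ BC·A·DB·CC·CC·CC·CC·DB·CC·BC·A·DB
    A ↦ BC
    B ↦ DB
    C ↦ CC
    D ↦ A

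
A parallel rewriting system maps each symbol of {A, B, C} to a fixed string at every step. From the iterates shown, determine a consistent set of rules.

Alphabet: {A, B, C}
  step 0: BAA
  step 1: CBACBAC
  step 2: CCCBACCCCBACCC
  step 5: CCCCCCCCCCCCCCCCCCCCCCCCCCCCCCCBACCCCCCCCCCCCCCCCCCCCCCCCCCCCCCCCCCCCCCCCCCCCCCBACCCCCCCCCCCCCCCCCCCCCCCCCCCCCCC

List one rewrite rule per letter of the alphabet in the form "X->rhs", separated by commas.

A->BAC, B->C, C->CC

  step 1 ⇒ step 2: CBACBAC ⇒ CC·C·BAC·CC·C·BAC·CC
    A ↦ BAC
    B ↦ C
    C ↦ CC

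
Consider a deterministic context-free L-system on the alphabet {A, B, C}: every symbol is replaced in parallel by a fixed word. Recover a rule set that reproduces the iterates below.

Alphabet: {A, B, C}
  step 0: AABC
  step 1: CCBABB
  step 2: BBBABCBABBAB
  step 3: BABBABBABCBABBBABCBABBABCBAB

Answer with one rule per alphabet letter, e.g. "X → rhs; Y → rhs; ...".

A->C, B->BAB, C->B

  step 2 ⇒ step 3: BBBABCBABBAB ⇒ BAB·BAB·BAB·C·BAB·B·BAB·C·BAB·BAB·C·BAB
    A ↦ C
    B ↦ BAB
    C ↦ B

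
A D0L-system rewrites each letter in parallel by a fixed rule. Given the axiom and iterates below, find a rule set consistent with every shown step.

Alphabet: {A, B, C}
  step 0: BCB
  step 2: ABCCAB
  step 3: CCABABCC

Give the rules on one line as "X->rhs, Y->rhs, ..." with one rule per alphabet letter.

  step 2 ⇒ step 3: ABCCAB ⇒ C·C·AB·AB·C·C
    A ↦ C
    B ↦ C
    C ↦ AB

A->C, B->C, C->AB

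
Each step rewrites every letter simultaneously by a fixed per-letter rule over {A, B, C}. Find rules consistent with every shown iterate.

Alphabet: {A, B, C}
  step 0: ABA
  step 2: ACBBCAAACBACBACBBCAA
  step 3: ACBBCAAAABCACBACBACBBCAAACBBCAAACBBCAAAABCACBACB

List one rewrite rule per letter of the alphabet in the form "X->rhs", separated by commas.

  step 2 ⇒ step 3: ACBBCAAACBACBACBBCAA ⇒ ACB·BC·AA·AA·BC·ACB·ACB·ACB·BC·AA·ACB·BC·AA·ACB·BC·AA·AA·BC·ACB·ACB
    A ↦ ACB
    B ↦ AA
    C ↦ BC

A->ACB, B->AA, C->BC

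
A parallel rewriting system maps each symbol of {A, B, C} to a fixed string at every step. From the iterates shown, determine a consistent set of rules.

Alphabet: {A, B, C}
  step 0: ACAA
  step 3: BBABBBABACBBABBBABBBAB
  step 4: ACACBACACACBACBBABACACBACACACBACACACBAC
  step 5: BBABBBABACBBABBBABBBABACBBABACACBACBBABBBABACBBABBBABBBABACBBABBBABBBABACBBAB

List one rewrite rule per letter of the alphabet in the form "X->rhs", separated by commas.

  step 4 ⇒ step 5: ACACBACACACBACBBABACACBACACACBACACACBAC ⇒ B·BAB·B·BAB·AC·B·BAB·B·BAB·B·BAB·AC·B·BAB·AC·AC·B·AC·B·BAB·B·BAB·AC·B·BAB·B·BAB·B·BAB·AC·B·BAB·B·BAB·B·BAB·AC·B·BAB
    A ↦ B
    B ↦ AC
    C ↦ BAB

A->B, B->AC, C->BAB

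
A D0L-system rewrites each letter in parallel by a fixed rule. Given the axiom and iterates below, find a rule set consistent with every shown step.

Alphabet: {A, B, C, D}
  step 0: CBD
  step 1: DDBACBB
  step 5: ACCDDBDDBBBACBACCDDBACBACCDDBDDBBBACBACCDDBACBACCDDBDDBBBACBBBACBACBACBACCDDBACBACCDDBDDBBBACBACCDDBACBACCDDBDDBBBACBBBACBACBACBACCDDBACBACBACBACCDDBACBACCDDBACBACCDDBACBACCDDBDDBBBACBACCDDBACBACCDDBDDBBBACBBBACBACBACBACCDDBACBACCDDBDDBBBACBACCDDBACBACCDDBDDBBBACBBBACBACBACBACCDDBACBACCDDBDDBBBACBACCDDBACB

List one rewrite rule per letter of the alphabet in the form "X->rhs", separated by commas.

A->ACC, B->ACB, C->DDB, D->B

  step 0 ⇒ step 1: CBD ⇒ DDB·ACB·B
    B ↦ ACB
    C ↦ DDB
    D ↦ B
    A ↦ ACC  (constrained at step 1)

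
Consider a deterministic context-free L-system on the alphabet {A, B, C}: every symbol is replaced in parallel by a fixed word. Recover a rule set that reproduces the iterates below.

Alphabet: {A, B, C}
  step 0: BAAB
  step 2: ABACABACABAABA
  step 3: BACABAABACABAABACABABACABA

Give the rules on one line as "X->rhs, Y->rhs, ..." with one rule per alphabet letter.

A->BA, B->CA, C->A

  step 2 ⇒ step 3: ABACABACABAABA ⇒ BA·CA·BA·A·BA·CA·BA·A·BA·CA·BA·BA·CA·BA
    A ↦ BA
    B ↦ CA
    C ↦ A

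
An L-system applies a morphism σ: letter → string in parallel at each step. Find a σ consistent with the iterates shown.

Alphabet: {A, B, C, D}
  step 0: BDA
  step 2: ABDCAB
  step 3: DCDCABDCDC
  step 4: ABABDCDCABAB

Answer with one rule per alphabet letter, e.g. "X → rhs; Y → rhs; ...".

A->DC, B->DC, C->B, D->A

  step 3 ⇒ step 4: DCDCABDCDC ⇒ A·B·A·B·DC·DC·A·B·A·B
    A ↦ DC
    B ↦ DC
    C ↦ B
    D ↦ A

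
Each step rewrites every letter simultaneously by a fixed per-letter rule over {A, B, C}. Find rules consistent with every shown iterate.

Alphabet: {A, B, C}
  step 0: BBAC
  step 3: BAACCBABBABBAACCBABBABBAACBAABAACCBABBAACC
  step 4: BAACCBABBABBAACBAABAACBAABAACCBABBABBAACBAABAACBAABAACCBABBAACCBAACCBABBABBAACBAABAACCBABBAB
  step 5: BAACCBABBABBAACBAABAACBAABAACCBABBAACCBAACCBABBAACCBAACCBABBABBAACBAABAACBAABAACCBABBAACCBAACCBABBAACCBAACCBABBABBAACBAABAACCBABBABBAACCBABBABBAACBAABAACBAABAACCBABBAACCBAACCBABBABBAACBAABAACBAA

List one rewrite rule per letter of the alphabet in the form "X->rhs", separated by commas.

A->C, B->BAA, C->BAB

  step 4 ⇒ step 5: BAACCBABBABBAACBAABAACBAABAACCBABBABBAACBAABAACBAABAACCBABBAACCBAACCBABBABBAACBAABAACCBABBAB ⇒ BAA·C·C·BAB·BAB·BAA·C·BAA·BAA·C·BAA·BAA·C·C·BAB·BAA·C·C·BAA·C·C·BAB·BAA·C·C·BAA·C·C·BAB·BAB·BAA·C·BAA·BAA·C·BAA·BAA·C·C·BAB·BAA·C·C·BAA·C·C·BAB·BAA·C·C·BAA·C·C·BAB·BAB·BAA·C·BAA·BAA·C·C·BAB·BAB·BAA·C·C·BAB·BAB·BAA·C·BAA·BAA·C·BAA·BAA·C·C·BAB·BAA·C·C·BAA·C·C·BAB·BAB·BAA·C·BAA·BAA·C·BAA
    A ↦ C
    B ↦ BAA
    C ↦ BAB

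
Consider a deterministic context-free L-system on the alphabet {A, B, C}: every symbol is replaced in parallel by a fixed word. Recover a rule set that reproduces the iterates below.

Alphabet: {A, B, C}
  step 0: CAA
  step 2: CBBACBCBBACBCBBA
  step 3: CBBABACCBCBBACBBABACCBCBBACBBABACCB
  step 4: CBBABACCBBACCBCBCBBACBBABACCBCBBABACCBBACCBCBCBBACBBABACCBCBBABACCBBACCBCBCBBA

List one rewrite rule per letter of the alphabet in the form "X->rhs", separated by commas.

  step 3 ⇒ step 4: CBBABACCBCBBACBBABACCBCBBACBBABACCB ⇒ CB·BA·BA·CCB·BA·CCB·CB·CB·BA·CB·BA·BA·CCB·CB·BA·BA·CCB·BA·CCB·CB·CB·BA·CB·BA·BA·CCB·CB·BA·BA·CCB·BA·CCB·CB·CB·BA
    A ↦ CCB
    B ↦ BA
    C ↦ CB

A->CCB, B->BA, C->CB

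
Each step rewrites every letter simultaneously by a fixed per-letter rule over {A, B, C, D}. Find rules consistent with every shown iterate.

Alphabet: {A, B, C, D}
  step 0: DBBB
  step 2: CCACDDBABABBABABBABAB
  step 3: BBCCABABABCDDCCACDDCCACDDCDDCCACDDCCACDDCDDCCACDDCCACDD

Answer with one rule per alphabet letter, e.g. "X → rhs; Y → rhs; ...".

  step 2 ⇒ step 3: CCACDDBABABBABABBABAB ⇒ B·B·CCA·B·AB·AB·CDD·CCA·CDD·CCA·CDD·CDD·CCA·CDD·CCA·CDD·CDD·CCA·CDD·CCA·CDD
    A ↦ CCA
    B ↦ CDD
    C ↦ B
    D ↦ AB

A->CCA, B->CDD, C->B, D->AB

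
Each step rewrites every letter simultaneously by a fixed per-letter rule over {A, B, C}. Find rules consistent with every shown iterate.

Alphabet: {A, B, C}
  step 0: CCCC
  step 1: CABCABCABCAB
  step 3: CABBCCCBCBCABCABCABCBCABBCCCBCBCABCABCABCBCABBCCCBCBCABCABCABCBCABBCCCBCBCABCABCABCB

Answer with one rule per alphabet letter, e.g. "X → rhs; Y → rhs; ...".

A->BCC, B->CB, C->CAB

  step 0 ⇒ step 1: CCCC ⇒ CAB·CAB·CAB·CAB
    C ↦ CAB
    A ↦ BCC  (constrained at step 1)
    B ↦ CB  (constrained at step 1)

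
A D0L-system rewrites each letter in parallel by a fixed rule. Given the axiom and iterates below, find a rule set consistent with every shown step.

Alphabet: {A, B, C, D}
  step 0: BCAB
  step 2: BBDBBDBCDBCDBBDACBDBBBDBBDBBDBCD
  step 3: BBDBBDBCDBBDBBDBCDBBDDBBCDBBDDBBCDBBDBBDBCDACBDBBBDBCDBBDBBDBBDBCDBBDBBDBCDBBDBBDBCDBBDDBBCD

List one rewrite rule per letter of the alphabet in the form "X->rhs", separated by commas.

A->ACB, B->BBD, C->DB, D->BCD

  step 2 ⇒ step 3: BBDBBDBCDBCDBBDACBDBBBDBBDBBDBCD ⇒ BBD·BBD·BCD·BBD·BBD·BCD·BBD·DB·BCD·BBD·DB·BCD·BBD·BBD·BCD·ACB·DB·BBD·BCD·BBD·BBD·BBD·BCD·BBD·BBD·BCD·BBD·BBD·BCD·BBD·DB·BCD
    A ↦ ACB
    B ↦ BBD
    C ↦ DB
    D ↦ BCD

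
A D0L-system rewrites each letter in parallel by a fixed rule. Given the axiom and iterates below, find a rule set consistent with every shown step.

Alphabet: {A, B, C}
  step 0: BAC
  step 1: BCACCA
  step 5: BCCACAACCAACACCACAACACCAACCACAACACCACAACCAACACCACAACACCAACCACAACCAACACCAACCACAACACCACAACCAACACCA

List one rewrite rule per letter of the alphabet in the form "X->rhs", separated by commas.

  step 0 ⇒ step 1: BAC ⇒ BC·AC·CA
    A ↦ AC
    B ↦ BC
    C ↦ CA

A->AC, B->BC, C->CA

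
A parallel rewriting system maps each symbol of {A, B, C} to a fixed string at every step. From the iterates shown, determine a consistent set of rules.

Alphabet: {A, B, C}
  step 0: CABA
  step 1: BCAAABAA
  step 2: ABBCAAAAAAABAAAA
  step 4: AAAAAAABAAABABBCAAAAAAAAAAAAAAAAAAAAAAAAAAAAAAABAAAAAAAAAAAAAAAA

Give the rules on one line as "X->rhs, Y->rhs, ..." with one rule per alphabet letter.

A->AA, B->AB, C->BC

  step 1 ⇒ step 2: BCAAABAA ⇒ AB·BC·AA·AA·AA·AB·AA·AA
    A ↦ AA
    B ↦ AB
    C ↦ BC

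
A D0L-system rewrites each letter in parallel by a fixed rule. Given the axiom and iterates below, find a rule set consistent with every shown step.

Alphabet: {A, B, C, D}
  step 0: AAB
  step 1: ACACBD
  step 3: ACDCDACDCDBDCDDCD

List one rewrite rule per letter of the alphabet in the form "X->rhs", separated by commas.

  step 0 ⇒ step 1: AAB ⇒ AC·AC·BD
    A ↦ AC
    B ↦ BD
    C ↦ D  (constrained at step 1)
    D ↦ CD  (constrained at step 1)

A->AC, B->BD, C->D, D->CD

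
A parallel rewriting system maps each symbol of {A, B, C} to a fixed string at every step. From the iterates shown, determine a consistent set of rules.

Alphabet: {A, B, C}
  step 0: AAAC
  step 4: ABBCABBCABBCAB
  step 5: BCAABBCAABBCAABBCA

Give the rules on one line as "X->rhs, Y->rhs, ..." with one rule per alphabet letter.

  step 4 ⇒ step 5: ABBCABBCABBCAB ⇒ BC·A·A·B·BC·A·A·B·BC·A·A·B·BC·A
    A ↦ BC
    B ↦ A
    C ↦ B

A->BC, B->A, C->B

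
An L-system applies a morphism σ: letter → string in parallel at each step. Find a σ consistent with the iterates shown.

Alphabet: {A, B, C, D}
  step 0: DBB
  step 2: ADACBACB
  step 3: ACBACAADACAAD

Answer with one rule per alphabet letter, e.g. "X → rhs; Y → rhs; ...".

  step 2 ⇒ step 3: ADACBACB ⇒ AC·B·AC·A·AD·AC·A·AD
    A ↦ AC
    B ↦ AD
    C ↦ A
    D ↦ B

A->AC, B->AD, C->A, D->B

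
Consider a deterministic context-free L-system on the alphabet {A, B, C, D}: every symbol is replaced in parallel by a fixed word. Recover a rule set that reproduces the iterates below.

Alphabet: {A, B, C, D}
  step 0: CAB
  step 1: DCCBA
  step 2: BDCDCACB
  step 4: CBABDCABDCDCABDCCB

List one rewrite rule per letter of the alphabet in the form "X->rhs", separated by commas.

A->CB, B->A, C->DC, D->B

  step 1 ⇒ step 2: DCCBA ⇒ B·DC·DC·A·CB
    A ↦ CB
    B ↦ A
    C ↦ DC
    D ↦ B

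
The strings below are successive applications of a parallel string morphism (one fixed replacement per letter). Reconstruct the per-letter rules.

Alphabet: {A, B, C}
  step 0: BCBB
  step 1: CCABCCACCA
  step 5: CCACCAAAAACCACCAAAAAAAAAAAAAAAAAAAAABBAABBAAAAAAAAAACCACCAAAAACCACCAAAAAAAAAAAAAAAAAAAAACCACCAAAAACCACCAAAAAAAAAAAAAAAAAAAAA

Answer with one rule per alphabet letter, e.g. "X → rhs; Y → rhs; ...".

  step 0 ⇒ step 1: BCBB ⇒ CCA·B·CCA·CCA
    B ↦ CCA
    C ↦ B
    A ↦ AA  (constrained at step 1)

A->AA, B->CCA, C->B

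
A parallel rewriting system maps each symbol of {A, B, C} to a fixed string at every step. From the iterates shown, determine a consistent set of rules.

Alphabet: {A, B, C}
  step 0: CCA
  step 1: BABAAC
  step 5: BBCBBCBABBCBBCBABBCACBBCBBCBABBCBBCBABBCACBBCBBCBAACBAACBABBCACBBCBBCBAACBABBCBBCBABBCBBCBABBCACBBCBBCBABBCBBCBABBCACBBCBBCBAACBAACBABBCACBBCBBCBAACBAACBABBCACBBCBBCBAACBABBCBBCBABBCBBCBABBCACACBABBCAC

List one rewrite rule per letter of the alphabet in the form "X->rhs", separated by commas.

  step 0 ⇒ step 1: CCA ⇒ BA·BA·AC
    A ↦ AC
    C ↦ BA
    B ↦ BBC  (constrained at step 1)

A->AC, B->BBC, C->BA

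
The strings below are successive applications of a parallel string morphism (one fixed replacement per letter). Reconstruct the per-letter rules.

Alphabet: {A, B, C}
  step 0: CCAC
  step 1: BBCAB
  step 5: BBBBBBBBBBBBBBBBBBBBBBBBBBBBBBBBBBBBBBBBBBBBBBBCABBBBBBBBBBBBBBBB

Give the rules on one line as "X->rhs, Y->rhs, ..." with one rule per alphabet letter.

  step 0 ⇒ step 1: CCAC ⇒ B·B·CA·B
    A ↦ CA
    C ↦ B
    B ↦ BB  (constrained at step 1)

A->CA, B->BB, C->B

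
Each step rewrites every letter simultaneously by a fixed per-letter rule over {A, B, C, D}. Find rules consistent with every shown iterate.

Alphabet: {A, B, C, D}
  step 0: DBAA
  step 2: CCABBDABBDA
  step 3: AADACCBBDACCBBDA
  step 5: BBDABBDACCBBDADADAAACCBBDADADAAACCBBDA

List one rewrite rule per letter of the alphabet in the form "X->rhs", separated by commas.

A->DA, B->C, C->A, D->BB

  step 2 ⇒ step 3: CCABBDABBDA ⇒ A·A·DA·C·C·BB·DA·C·C·BB·DA
    A ↦ DA
    B ↦ C
    C ↦ A
    D ↦ BB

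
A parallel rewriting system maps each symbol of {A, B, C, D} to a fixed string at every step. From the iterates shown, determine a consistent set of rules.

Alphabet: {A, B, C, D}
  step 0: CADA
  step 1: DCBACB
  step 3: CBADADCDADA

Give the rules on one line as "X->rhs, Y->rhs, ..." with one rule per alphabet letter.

  step 0 ⇒ step 1: CADA ⇒ D·CB·A·CB
    A ↦ CB
    C ↦ D
    D ↦ A
    B ↦ CD  (constrained at step 1)

A->CB, B->CD, C->D, D->A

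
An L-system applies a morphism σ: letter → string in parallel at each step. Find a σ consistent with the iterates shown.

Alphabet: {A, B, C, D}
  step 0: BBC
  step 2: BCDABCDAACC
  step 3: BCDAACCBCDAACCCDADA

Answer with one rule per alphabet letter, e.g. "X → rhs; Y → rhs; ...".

A->C, B->BC, C->DA, D->AC

  step 2 ⇒ step 3: BCDABCDAACC ⇒ BC·DA·AC·C·BC·DA·AC·C·C·DA·DA
    A ↦ C
    B ↦ BC
    C ↦ DA
    D ↦ AC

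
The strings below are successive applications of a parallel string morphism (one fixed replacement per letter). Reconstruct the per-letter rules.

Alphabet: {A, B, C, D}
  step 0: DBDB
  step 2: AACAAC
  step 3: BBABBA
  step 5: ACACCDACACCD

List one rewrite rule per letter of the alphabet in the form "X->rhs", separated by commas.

  step 2 ⇒ step 3: AACAAC ⇒ B·B·A·B·B·A
    A ↦ B
    C ↦ A
    B ↦ CD  (constrained at step 0)
    D ↦ C  (constrained at step 0)

A->B, B->CD, C->A, D->C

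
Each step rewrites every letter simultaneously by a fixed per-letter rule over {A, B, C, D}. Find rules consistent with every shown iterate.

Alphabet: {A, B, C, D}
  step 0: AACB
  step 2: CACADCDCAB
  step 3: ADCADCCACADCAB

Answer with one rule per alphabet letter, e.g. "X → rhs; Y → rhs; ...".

  step 2 ⇒ step 3: CACADCDCAB ⇒ A·DC·A·DC·C·A·C·A·DC·AB
    A ↦ DC
    B ↦ AB
    C ↦ A
    D ↦ C

A->DC, B->AB, C->A, D->C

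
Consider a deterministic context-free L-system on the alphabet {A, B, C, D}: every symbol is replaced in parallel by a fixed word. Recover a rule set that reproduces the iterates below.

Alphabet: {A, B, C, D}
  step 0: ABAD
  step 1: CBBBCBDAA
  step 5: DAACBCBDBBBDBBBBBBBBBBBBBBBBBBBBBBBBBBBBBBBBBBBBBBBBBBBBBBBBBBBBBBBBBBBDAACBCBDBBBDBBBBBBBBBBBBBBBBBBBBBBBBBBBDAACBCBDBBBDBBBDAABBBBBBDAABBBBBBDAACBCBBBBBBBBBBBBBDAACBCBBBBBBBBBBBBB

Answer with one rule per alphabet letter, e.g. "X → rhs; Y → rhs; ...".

A->CB, B->BB, C->DB, D->DAA

  step 0 ⇒ step 1: ABAD ⇒ CB·BB·CB·DAA
    A ↦ CB
    B ↦ BB
    D ↦ DAA
    C ↦ DB  (constrained at step 1)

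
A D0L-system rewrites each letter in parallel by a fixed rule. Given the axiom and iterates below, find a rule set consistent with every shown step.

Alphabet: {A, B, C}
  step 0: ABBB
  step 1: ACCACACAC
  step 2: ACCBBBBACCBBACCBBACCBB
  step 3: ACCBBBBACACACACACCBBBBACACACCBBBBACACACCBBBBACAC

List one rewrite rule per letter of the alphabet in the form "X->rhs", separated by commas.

A->ACC, B->AC, C->BB

  step 2 ⇒ step 3: ACCBBBBACCBBACCBBACCBB ⇒ ACC·BB·BB·AC·AC·AC·AC·ACC·BB·BB·AC·AC·ACC·BB·BB·AC·AC·ACC·BB·BB·AC·AC
    A ↦ ACC
    B ↦ AC
    C ↦ BB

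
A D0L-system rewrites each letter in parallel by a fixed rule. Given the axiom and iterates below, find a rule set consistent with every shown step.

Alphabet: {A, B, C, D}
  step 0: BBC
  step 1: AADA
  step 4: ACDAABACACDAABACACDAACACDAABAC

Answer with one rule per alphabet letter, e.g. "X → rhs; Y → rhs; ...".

A->AC, B->A, C->DA, D->AB

  step 0 ⇒ step 1: BBC ⇒ A·A·DA
    B ↦ A
    C ↦ DA
    A ↦ AC  (constrained at step 1)
    D ↦ AB  (constrained at step 1)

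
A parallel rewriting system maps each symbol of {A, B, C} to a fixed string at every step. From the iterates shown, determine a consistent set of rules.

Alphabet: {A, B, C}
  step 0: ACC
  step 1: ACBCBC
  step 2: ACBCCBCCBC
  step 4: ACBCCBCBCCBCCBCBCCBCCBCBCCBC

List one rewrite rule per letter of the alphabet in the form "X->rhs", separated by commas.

A->AC, B->C, C->BC

  step 1 ⇒ step 2: ACBCBC ⇒ AC·BC·C·BC·C·BC
    A ↦ AC
    B ↦ C
    C ↦ BC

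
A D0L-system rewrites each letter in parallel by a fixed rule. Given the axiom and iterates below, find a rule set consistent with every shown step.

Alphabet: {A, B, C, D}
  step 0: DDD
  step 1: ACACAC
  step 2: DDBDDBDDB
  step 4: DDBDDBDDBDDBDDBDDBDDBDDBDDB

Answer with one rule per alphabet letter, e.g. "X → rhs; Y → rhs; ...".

  step 1 ⇒ step 2: ACACAC ⇒ D·DB·D·DB·D·DB
    A ↦ D
    C ↦ DB
    B ↦ AC  (constrained at step 2)
  step 0 ⇒ step 1: DDD ⇒ AC·AC·AC
    D ↦ AC

A->D, B->AC, C->DB, D->AC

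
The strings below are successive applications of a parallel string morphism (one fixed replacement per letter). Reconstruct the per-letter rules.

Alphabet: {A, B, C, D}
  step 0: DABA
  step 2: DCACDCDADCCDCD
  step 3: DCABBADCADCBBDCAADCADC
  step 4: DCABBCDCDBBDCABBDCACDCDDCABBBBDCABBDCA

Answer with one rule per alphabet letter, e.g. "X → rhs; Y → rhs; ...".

A->BB, B->CD, C->A, D->DC

  step 3 ⇒ step 4: DCABBADCADCBBDCAADCADC ⇒ DC·A·BB·CD·CD·BB·DC·A·BB·DC·A·CD·CD·DC·A·BB·BB·DC·A·BB·DC·A
    A ↦ BB
    B ↦ CD
    C ↦ A
    D ↦ DC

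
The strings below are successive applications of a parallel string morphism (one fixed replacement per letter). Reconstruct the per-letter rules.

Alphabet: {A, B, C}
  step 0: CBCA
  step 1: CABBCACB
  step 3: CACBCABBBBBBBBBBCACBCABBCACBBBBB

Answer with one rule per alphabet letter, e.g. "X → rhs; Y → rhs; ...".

  step 0 ⇒ step 1: CBCA ⇒ CA·BB·CA·CB
    A ↦ CB
    B ↦ BB
    C ↦ CA

A->CB, B->BB, C->CA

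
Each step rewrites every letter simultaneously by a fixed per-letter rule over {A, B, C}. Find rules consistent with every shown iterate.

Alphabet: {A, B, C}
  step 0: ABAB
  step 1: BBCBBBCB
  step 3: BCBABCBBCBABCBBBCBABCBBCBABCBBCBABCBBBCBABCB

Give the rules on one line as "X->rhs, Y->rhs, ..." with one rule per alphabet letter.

A->B, B->BCB, C->A

  step 0 ⇒ step 1: ABAB ⇒ B·BCB·B·BCB
    A ↦ B
    B ↦ BCB
    C ↦ A  (constrained at step 1)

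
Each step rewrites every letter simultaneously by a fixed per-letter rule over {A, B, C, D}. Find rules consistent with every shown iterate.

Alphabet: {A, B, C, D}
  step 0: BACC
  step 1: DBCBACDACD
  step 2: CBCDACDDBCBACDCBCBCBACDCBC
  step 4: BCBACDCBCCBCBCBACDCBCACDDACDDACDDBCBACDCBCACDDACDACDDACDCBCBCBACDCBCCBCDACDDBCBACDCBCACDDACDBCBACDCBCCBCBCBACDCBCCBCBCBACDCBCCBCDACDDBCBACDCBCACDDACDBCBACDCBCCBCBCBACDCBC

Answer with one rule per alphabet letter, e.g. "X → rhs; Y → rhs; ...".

A->BCB, B->D, C->ACD, D->CBC

  step 1 ⇒ step 2: DBCBACDACD ⇒ CBC·D·ACD·D·BCB·ACD·CBC·BCB·ACD·CBC
    A ↦ BCB
    B ↦ D
    C ↦ ACD
    D ↦ CBC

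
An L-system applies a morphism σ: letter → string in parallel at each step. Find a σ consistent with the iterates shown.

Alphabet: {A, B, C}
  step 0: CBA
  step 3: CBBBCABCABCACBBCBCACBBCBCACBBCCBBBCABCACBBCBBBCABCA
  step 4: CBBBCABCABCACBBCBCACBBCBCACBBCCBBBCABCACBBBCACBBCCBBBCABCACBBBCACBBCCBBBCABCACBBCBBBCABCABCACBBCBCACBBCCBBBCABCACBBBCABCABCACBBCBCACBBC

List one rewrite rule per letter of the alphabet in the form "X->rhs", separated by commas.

  step 3 ⇒ step 4: CBBBCABCABCACBBCBCACBBCBCACBBCCBBBCABCACBBCBBBCABCA ⇒ CBB·BCA·BCA·BCA·CBB·C·BCA·CBB·C·BCA·CBB·C·CBB·BCA·BCA·CBB·BCA·CBB·C·CBB·BCA·BCA·CBB·BCA·CBB·C·CBB·BCA·BCA·CBB·CBB·BCA·BCA·BCA·CBB·C·BCA·CBB·C·CBB·BCA·BCA·CBB·BCA·BCA·BCA·CBB·C·BCA·CBB·C
    A ↦ C
    B ↦ BCA
    C ↦ CBB

A->C, B->BCA, C->CBB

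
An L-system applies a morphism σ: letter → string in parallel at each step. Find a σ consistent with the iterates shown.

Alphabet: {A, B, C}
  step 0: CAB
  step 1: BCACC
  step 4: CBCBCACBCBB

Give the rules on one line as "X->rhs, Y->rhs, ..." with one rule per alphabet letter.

A->CAC, B->C, C->B

  step 0 ⇒ step 1: CAB ⇒ B·CAC·C
    A ↦ CAC
    B ↦ C
    C ↦ B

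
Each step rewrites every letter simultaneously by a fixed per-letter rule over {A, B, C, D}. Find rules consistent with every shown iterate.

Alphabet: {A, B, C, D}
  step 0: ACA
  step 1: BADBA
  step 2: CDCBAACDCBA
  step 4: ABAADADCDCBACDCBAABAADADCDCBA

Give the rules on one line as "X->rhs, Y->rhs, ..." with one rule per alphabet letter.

A->BA, B->CDC, C->D, D->A

  step 1 ⇒ step 2: BADBA ⇒ CDC·BA·A·CDC·BA
    A ↦ BA
    B ↦ CDC
    D ↦ A
  step 0 ⇒ step 1: ACA ⇒ BA·D·BA
    C ↦ D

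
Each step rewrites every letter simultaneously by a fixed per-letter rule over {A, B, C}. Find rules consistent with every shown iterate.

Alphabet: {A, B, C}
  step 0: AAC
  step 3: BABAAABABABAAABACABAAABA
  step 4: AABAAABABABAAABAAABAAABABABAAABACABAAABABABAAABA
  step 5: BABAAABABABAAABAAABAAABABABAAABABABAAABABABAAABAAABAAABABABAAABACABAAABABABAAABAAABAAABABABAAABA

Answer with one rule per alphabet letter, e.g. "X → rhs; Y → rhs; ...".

A->BA, B->AA, C->CA

  step 4 ⇒ step 5: AABAAABABABAAABAAABAAABABABAAABACABAAABABABAAABA ⇒ BA·BA·AA·BA·BA·BA·AA·BA·AA·BA·AA·BA·BA·BA·AA·BA·BA·BA·AA·BA·BA·BA·AA·BA·AA·BA·AA·BA·BA·BA·AA·BA·CA·BA·AA·BA·BA·BA·AA·BA·AA·BA·AA·BA·BA·BA·AA·BA
    A ↦ BA
    B ↦ AA
    C ↦ CA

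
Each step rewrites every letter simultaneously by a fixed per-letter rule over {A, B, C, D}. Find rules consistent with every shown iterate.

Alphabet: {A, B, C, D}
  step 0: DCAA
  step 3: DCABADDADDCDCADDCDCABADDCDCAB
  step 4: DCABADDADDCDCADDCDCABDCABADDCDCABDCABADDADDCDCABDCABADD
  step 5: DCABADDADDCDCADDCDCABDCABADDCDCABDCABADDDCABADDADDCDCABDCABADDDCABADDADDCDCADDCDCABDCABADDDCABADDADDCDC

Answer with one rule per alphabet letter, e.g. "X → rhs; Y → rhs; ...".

  step 4 ⇒ step 5: DCABADDADDCDCADDCDCABDCABADDCDCABDCABADDADDCDCABDCABADD ⇒ DC·AB·AD·D·AD·DC·DC·AD·DC·DC·AB·DC·AB·AD·DC·DC·AB·DC·AB·AD·D·DC·AB·AD·D·AD·DC·DC·AB·DC·AB·AD·D·DC·AB·AD·D·AD·DC·DC·AD·DC·DC·AB·DC·AB·AD·D·DC·AB·AD·D·AD·DC·DC
    A ↦ AD
    B ↦ D
    C ↦ AB
    D ↦ DC

A->AD, B->D, C->AB, D->DC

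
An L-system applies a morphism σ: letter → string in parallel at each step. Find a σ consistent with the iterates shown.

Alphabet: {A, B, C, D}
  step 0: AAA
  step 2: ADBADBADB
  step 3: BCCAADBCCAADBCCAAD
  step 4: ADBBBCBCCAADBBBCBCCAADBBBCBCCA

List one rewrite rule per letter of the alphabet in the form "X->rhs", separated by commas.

A->BC, B->AD, C->B, D->CA

  step 3 ⇒ step 4: BCCAADBCCAADBCCAAD ⇒ AD·B·B·BC·BC·CA·AD·B·B·BC·BC·CA·AD·B·B·BC·BC·CA
    A ↦ BC
    B ↦ AD
    C ↦ B
    D ↦ CA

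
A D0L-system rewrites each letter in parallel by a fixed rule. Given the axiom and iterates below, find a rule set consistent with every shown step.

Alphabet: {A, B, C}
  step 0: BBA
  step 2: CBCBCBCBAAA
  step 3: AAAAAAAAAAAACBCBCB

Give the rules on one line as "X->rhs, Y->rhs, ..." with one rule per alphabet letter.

A->CB, B->AA, C->A

  step 2 ⇒ step 3: CBCBCBCBAAA ⇒ A·AA·A·AA·A·AA·A·AA·CB·CB·CB
    A ↦ CB
    B ↦ AA
    C ↦ A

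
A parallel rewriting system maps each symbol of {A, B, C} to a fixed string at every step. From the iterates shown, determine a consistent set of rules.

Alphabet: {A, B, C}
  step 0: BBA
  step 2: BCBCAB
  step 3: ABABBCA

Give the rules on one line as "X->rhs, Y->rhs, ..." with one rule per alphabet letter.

  step 2 ⇒ step 3: BCBCAB ⇒ A·B·A·B·BC·A
    A ↦ BC
    B ↦ A
    C ↦ B

A->BC, B->A, C->B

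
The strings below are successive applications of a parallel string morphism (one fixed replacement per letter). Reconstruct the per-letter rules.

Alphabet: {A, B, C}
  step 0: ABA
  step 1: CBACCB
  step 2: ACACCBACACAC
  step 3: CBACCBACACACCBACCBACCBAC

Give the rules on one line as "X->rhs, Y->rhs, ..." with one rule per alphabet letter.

A->CB, B->AC, C->AC

  step 2 ⇒ step 3: ACACCBACACAC ⇒ CB·AC·CB·AC·AC·AC·CB·AC·CB·AC·CB·AC
    A ↦ CB
    B ↦ AC
    C ↦ AC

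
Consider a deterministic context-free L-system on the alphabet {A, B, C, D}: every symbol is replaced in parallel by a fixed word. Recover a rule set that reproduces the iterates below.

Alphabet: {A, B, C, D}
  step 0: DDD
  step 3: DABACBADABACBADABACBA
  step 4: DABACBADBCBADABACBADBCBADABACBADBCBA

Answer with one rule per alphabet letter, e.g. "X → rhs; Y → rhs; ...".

A->BA, B->C, C->DB, D->DA

  step 3 ⇒ step 4: DABACBADABACBADABACBA ⇒ DA·BA·C·BA·DB·C·BA·DA·BA·C·BA·DB·C·BA·DA·BA·C·BA·DB·C·BA
    A ↦ BA
    B ↦ C
    C ↦ DB
    D ↦ DA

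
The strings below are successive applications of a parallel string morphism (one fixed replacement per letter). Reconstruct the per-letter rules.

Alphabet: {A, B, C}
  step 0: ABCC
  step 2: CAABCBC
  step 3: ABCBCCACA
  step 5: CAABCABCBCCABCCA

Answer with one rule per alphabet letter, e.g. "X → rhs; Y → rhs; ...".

  step 2 ⇒ step 3: CAABCBC ⇒ A·BC·BC·C·A·C·A
    A ↦ BC
    B ↦ C
    C ↦ A

A->BC, B->C, C->A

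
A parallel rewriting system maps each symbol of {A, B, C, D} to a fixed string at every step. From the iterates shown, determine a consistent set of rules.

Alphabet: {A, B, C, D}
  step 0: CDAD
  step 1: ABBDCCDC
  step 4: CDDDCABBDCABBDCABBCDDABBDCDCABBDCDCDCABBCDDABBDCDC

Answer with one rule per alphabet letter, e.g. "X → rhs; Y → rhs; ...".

  step 0 ⇒ step 1: CDAD ⇒ ABB·DC·C·DC
    A ↦ C
    C ↦ ABB
    D ↦ DC
    B ↦ D  (constrained at step 1)

A->C, B->D, C->ABB, D->DC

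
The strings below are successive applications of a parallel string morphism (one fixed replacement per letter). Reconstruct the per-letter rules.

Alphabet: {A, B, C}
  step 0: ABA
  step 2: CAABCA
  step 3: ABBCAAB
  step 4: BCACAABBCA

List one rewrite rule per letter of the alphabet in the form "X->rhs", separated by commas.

A->B, B->CA, C->A

  step 3 ⇒ step 4: ABBCAAB ⇒ B·CA·CA·A·B·B·CA
    A ↦ B
    B ↦ CA
    C ↦ A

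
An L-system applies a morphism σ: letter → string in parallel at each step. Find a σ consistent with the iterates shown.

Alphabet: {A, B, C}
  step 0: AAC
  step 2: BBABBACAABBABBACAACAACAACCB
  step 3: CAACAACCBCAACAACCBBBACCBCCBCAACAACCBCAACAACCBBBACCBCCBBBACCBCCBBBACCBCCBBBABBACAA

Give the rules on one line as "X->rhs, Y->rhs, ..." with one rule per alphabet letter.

A->CCB, B->CAA, C->BBA

  step 2 ⇒ step 3: BBABBACAABBABBACAACAACAACCB ⇒ CAA·CAA·CCB·CAA·CAA·CCB·BBA·CCB·CCB·CAA·CAA·CCB·CAA·CAA·CCB·BBA·CCB·CCB·BBA·CCB·CCB·BBA·CCB·CCB·BBA·BBA·CAA
    A ↦ CCB
    B ↦ CAA
    C ↦ BBA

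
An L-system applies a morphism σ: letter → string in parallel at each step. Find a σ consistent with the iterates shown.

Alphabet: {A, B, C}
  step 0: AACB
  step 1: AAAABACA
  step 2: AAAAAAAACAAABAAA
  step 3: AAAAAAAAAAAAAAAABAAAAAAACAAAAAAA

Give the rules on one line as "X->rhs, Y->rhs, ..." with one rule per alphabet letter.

A->AA, B->CA, C->BA

  step 2 ⇒ step 3: AAAAAAAACAAABAAA ⇒ AA·AA·AA·AA·AA·AA·AA·AA·BA·AA·AA·AA·CA·AA·AA·AA
    A ↦ AA
    B ↦ CA
    C ↦ BA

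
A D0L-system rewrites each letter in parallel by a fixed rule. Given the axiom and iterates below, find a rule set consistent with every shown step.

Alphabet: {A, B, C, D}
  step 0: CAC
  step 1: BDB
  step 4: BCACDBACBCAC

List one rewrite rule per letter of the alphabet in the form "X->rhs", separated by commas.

A->D, B->AC, C->B, D->BC

  step 0 ⇒ step 1: CAC ⇒ B·D·B
    A ↦ D
    C ↦ B
    B ↦ AC  (constrained at step 1)
    D ↦ BC  (constrained at step 1)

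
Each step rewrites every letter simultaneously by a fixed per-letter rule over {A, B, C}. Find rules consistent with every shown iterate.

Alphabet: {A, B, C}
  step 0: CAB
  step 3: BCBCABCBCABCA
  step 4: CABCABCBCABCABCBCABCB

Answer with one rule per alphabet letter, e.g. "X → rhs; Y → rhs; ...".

A->CB, B->CA, C->B

  step 3 ⇒ step 4: BCBCABCBCABCA ⇒ CA·B·CA·B·CB·CA·B·CA·B·CB·CA·B·CB
    A ↦ CB
    B ↦ CA
    C ↦ B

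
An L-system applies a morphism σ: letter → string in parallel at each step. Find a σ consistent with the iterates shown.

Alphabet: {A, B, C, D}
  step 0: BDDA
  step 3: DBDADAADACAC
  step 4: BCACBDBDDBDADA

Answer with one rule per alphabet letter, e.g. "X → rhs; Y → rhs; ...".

  step 3 ⇒ step 4: DBDADAADACAC ⇒ B·CAC·B·D·B·D·D·B·D·A·D·A
    A ↦ D
    B ↦ CAC
    C ↦ A
    D ↦ B

A->D, B->CAC, C->A, D->B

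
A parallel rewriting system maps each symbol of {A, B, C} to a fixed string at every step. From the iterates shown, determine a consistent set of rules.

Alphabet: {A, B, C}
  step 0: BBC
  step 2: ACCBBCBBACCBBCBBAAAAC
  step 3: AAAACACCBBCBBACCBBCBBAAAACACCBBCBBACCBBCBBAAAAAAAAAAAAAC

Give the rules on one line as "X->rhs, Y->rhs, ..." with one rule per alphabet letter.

A->AAA, B->CBB, C->AC

  step 2 ⇒ step 3: ACCBBCBBACCBBCBBAAAAC ⇒ AAA·AC·AC·CBB·CBB·AC·CBB·CBB·AAA·AC·AC·CBB·CBB·AC·CBB·CBB·AAA·AAA·AAA·AAA·AC
    A ↦ AAA
    B ↦ CBB
    C ↦ AC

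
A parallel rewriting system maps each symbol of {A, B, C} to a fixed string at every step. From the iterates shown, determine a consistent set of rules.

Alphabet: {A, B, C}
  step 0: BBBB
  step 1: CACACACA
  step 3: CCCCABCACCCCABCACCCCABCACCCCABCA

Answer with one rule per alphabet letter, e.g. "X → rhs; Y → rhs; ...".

A->AB, B->CA, C->CC

  step 0 ⇒ step 1: BBBB ⇒ CA·CA·CA·CA
    B ↦ CA
    A ↦ AB  (constrained at step 1)
    C ↦ CC  (constrained at step 1)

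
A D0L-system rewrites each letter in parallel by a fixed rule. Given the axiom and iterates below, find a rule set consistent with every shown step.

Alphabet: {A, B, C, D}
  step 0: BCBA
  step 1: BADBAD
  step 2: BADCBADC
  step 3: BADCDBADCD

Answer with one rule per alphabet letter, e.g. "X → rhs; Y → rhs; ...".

  step 2 ⇒ step 3: BADCBADC ⇒ BA·D·C·D·BA·D·C·D
    A ↦ D
    B ↦ BA
    C ↦ D
    D ↦ C

A->D, B->BA, C->D, D->C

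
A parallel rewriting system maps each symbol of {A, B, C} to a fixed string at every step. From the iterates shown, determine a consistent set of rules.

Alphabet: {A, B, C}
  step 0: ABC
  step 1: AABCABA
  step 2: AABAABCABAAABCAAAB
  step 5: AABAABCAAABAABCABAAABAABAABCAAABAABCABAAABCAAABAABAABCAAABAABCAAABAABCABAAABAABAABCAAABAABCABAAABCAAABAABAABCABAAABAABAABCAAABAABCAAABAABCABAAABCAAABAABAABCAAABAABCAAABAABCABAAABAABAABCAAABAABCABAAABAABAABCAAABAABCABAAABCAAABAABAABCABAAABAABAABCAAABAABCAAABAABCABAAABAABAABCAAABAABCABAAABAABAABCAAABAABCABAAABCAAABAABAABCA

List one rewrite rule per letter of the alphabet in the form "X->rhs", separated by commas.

A->AAB, B->CA, C->BA

  step 1 ⇒ step 2: AABCABA ⇒ AAB·AAB·CA·BA·AAB·CA·AAB
    A ↦ AAB
    B ↦ CA
    C ↦ BA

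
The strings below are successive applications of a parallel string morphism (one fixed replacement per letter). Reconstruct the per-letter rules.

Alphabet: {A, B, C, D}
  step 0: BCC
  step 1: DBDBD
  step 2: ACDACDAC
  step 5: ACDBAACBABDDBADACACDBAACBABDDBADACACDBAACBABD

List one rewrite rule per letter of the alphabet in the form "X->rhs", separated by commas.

  step 1 ⇒ step 2: DBDBD ⇒ AC·D·AC·D·AC
    B ↦ D
    D ↦ AC
    A ↦ BA  (constrained at step 2)
  step 0 ⇒ step 1: BCC ⇒ D·BD·BD
    C ↦ BD

A->BA, B->D, C->BD, D->AC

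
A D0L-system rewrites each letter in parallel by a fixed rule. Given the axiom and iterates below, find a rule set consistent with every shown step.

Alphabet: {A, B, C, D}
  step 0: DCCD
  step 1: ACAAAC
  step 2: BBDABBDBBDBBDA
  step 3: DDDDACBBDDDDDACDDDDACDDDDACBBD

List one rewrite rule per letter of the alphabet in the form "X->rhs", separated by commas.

  step 2 ⇒ step 3: BBDABBDBBDBBDA ⇒ DD·DD·AC·BBD·DD·DD·AC·DD·DD·AC·DD·DD·AC·BBD
    A ↦ BBD
    B ↦ DD
    D ↦ AC
  step 0 ⇒ step 1: DCCD ⇒ AC·A·A·AC
    C ↦ A

A->BBD, B->DD, C->A, D->AC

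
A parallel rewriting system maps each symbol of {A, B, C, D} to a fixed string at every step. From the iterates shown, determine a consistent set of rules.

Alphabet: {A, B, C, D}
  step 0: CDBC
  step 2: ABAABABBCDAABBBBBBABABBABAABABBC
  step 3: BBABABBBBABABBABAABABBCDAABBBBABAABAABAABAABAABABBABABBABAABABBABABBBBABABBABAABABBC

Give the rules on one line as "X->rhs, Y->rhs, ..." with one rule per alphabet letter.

  step 2 ⇒ step 3: ABAABABBCDAABBBBBBABABBABAABABBC ⇒ BB·ABA·BB·BB·ABA·BB·ABA·ABA·BBC·DAA·BB·BB·ABA·ABA·ABA·ABA·ABA·ABA·BB·ABA·BB·ABA·ABA·BB·ABA·BB·BB·ABA·BB·ABA·ABA·BBC
    A ↦ BB
    B ↦ ABA
    C ↦ BBC
    D ↦ DAA

A->BB, B->ABA, C->BBC, D->DAA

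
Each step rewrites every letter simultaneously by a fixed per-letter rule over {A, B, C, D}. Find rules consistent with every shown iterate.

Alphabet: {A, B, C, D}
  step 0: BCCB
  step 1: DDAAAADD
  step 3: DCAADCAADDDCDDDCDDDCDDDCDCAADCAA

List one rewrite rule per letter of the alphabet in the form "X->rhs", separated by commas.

  step 0 ⇒ step 1: BCCB ⇒ DD·AA·AA·DD
    B ↦ DD
    C ↦ AA
    A ↦ BD  (constrained at step 1)
    D ↦ DC  (constrained at step 1)

A->BD, B->DD, C->AA, D->DC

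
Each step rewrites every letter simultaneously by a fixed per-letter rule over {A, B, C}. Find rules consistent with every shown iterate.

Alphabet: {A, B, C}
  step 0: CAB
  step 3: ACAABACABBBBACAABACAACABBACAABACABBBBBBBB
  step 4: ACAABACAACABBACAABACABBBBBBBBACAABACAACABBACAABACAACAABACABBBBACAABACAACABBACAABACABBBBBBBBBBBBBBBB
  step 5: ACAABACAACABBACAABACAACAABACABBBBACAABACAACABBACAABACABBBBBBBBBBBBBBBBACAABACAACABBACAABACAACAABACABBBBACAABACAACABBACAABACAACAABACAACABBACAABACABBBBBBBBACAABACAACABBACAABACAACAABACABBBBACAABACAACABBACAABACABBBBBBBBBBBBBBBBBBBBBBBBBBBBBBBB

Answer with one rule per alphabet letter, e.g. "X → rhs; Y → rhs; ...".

A->ACA, B->BB, C->AB

  step 4 ⇒ step 5: ACAABACAACABBACAABACABBBBBBBBACAABACAACABBACAABACAACAABACABBBBACAABACAACABBACAABACABBBBBBBBBBBBBBBB ⇒ ACA·AB·ACA·ACA·BB·ACA·AB·ACA·ACA·AB·ACA·BB·BB·ACA·AB·ACA·ACA·BB·ACA·AB·ACA·BB·BB·BB·BB·BB·BB·BB·BB·ACA·AB·ACA·ACA·BB·ACA·AB·ACA·ACA·AB·ACA·BB·BB·ACA·AB·ACA·ACA·BB·ACA·AB·ACA·ACA·AB·ACA·ACA·BB·ACA·AB·ACA·BB·BB·BB·BB·ACA·AB·ACA·ACA·BB·ACA·AB·ACA·ACA·AB·ACA·BB·BB·ACA·AB·ACA·ACA·BB·ACA·AB·ACA·BB·BB·BB·BB·BB·BB·BB·BB·BB·BB·BB·BB·BB·BB·BB·BB
    A ↦ ACA
    B ↦ BB
    C ↦ AB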